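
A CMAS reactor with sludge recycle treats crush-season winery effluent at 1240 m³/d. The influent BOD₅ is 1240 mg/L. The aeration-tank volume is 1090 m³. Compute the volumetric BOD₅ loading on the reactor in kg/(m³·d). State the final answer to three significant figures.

L_v ≈ 1.41 kg BOD₅/(m³·d)

L_v = Q S₀ / V = 1240 × 1240 × 10⁻³ / 1090 = 1.411 kg/(m³·d).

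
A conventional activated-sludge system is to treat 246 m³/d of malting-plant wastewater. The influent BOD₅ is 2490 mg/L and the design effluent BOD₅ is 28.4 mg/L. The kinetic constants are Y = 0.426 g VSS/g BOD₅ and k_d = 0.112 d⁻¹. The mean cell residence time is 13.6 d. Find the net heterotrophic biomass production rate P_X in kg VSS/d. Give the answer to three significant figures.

Y_obs = Y / (1 + k_d θ_c) = 0.426 / (1 + 0.112 × 13.6) = 0.426 / 2.523 = 0.1688.
Mass of BOD₅ removed per day: Q(S₀ − S) = 246 × 2462 g/m³ = 605.6 kg/d.
Net biomass production P_X = Y_obs × Q·(S₀ − S) = 0.1688 × 605.6 = 102.2 kg VSS/d.

P_X ≈ 102 kg VSS/d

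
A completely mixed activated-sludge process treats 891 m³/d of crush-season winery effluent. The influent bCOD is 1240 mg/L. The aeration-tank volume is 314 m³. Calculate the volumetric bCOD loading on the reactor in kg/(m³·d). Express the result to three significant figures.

L_v ≈ 3.52 kg bCOD/(m³·d)

Volumetric loading L_v = Q·S₀ / V = 891 × 1240 g/m³ / 314.0 m³ = 3519 g/(m³·d) = 3.519 kg bCOD/(m³·d).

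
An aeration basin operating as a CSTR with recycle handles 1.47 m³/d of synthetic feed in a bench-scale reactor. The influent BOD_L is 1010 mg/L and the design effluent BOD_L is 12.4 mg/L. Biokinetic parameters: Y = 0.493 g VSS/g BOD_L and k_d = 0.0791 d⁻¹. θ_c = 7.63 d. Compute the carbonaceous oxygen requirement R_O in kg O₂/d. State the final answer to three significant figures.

R_O ≈ 0.826 kg O₂/d

Correct the yield for decay: Y_obs = Y/(1 + k_d θ_c) = 0.493 / (1 + 0.0791 × 7.63) = 0.493 / 1.604 = 0.3074.
ΔS = 1010 − 12.4 = 997.6 mg/L, so the substrate removal rate is 1.47 × 997.6/1000 = 1.466 kg BOD_L/d.
P_X = Y_obs·Q·(S₀ − S) = 0.3074 × 1.466 = 0.4509 kg VSS/d.
Carbonaceous O₂ demand = substrate oxidised − cell-mass equivalent = 1.466 − 1.42 × 0.4509 = 0.8262 kg O₂/d.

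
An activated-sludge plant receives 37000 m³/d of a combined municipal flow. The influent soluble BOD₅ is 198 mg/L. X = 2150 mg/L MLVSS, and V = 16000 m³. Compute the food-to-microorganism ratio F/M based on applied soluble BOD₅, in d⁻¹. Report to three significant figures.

Food-to-microorganism ratio F/M = Q S₀ / (V X) = 37000 × 198 / (16000 × 2150) = 0.2130 d⁻¹.

F/M ≈ 0.213 d⁻¹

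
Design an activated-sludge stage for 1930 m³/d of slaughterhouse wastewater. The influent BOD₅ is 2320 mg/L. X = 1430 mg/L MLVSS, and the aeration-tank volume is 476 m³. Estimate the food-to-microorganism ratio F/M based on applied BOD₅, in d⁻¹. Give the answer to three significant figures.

F/M ≈ 6.58 d⁻¹

Food-to-microorganism ratio F/M = Q S₀ / (V X) = 1930 × 2320 / (476.0 × 1430) = 6.578 d⁻¹.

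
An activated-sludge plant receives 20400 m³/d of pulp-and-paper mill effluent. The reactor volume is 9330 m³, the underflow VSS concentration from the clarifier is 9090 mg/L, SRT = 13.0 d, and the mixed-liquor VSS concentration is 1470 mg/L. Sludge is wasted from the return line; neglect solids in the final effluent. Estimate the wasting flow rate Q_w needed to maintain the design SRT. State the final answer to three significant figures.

Q_w ≈ 116 m³/d

θ_c = V·X/(Q_w·X_r) when wasting from the recycle, so Q_w = V·X/(θ_c·X_r) = 9330 × 1470 / (13.0 × 9090) = 116.1 m³/d.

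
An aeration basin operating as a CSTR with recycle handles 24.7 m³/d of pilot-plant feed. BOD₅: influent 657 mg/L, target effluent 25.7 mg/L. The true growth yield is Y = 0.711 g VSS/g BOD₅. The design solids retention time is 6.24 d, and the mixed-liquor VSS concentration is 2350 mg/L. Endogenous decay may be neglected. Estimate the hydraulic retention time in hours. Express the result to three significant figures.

τ ≈ 28.6 h

Biomass mass balance (decay neglected): V·X = Y·Q·(S₀ − S)·θ_c, so V = 0.711 × 24.7 × (657 − 25.7) × 6.24 / 2350 = 29.44 m³.
HRT = V/Q = 29.44 m³ / 24.7 m³·d⁻¹ = 1.192 d × 24 = 28.60 h.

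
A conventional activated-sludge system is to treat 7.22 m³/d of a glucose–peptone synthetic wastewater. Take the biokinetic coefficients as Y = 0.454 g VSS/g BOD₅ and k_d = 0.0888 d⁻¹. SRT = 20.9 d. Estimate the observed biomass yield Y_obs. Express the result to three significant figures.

Y_obs ≈ 0.159 g VSS/g BOD₅

Correct the yield for decay: Y_obs = Y/(1 + k_d θ_c) = 0.454 / (1 + 0.0888 × 20.9) = 0.454 / 2.856 = 0.1590.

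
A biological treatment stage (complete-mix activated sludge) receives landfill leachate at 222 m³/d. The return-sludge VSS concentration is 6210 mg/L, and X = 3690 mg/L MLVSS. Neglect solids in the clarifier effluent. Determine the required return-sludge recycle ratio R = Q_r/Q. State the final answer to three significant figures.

R ≈ 1.46

R = Q_r/Q = X/(X_r − X) = 3690 / (6210 − 3690) = 1.464.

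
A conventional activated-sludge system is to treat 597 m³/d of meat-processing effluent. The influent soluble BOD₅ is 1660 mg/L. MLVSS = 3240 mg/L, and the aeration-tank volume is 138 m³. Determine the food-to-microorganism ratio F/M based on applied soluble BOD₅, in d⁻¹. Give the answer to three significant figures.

F/M ≈ 2.22 d⁻¹

Food-to-microorganism ratio F/M = Q S₀ / (V X) = 597 × 1660 / (138.0 × 3240) = 2.216 d⁻¹.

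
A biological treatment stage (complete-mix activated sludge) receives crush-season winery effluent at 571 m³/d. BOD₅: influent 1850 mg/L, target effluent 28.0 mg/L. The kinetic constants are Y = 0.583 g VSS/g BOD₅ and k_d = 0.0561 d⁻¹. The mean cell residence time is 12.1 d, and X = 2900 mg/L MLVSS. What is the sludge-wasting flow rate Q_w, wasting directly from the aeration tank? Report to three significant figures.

From the SRT design equation V = Y Q (S₀−S) θ_c / [X (1 + k_d θ_c)] = 0.583 × 571 × (1850 − 28.0) × 12.1 / [2900 × (1 + 0.0561 × 12.1)] = 7.34×10^6 / 4869 = 1507 m³.
Wasting from the aeration tank: Q_w = V / θ_c = 1507 / 12.1 = 124.6 m³/d.

Q_w ≈ 125 m³/d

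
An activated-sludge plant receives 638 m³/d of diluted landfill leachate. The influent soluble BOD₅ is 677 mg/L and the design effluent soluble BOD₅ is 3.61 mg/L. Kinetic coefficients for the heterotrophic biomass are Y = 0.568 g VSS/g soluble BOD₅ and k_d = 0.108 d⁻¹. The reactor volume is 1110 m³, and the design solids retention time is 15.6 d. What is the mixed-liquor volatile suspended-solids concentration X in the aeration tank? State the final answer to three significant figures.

From V·X·(1 + k_d·θ_c) = Y·Q·(S₀ − S)·θ_c: X = 0.568 × 638 × (677 − 3.61) × 15.6 / [1110 × (1 + 0.108 × 15.6)] = 1277 mg/L.

X ≈ 1280 mg/L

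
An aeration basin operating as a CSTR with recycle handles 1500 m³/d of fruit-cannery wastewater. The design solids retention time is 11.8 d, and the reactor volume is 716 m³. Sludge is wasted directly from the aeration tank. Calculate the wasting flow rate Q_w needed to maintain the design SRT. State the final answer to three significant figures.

For wasting at MLVSS concentration, Q_w = V/θ_c = 716.0/11.8 = 60.68 m³/d.

Q_w ≈ 60.7 m³/d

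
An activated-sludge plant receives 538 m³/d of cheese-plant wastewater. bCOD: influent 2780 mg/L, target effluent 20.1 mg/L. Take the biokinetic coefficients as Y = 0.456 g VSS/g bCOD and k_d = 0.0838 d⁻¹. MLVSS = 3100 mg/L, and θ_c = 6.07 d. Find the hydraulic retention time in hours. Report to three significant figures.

From the SRT design equation V = Y Q (S₀−S) θ_c / [X (1 + k_d θ_c)] = 0.456 × 538 × (2780 − 20.1) × 6.07 / [3100 × (1 + 0.0838 × 6.07)] = 4.11×10^6 / 4677 = 878.8 m³.
τ = V/Q = 878.8/538 = 1.633 d, or 39.20 h.

τ ≈ 39.2 h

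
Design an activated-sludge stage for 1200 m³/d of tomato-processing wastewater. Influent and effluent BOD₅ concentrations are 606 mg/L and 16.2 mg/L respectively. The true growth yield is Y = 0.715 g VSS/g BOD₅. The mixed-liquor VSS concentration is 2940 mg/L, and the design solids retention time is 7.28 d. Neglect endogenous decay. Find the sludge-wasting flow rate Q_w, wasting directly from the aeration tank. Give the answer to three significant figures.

Biomass mass balance (decay neglected): V·X = Y·Q·(S₀ − S)·θ_c, so V = 0.715 × 1200 × (606 − 16.2) × 7.28 / 2940 = 1253 m³.
For wasting at MLVSS concentration, Q_w = V/θ_c = 1253/7.28 = 172.1 m³/d.

Q_w ≈ 172 m³/d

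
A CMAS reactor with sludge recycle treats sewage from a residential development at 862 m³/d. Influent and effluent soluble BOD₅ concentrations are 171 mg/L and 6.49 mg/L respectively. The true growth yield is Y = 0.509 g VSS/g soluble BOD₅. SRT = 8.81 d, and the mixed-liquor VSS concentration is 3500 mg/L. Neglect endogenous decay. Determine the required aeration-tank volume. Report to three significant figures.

V ≈ 182 m³

Biomass mass balance (decay neglected): V·X = Y·Q·(S₀ − S)·θ_c, so V = 0.509 × 862 × (171 − 6.49) × 8.81 / 3500 = 181.7 m³.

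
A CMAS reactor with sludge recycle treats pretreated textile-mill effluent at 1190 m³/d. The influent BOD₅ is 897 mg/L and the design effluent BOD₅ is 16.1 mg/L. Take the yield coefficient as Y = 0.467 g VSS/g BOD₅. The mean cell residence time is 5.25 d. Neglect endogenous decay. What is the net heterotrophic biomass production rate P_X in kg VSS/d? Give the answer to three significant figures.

With endogenous decay neglected, the observed yield equals the true yield: Y_obs = Y = 0.467 g VSS/g BOD₅.
Substrate removed = Q·(S₀ − S) = 1190 m³/d × (897 − 16.1) g/m³ = 1.05×10^6 g/d = 1048 kg/d.
P_X = Y_obs · Q(S₀ − S) = 0.4670 × 1048 = 489.5 kg VSS/d.

P_X ≈ 490 kg VSS/d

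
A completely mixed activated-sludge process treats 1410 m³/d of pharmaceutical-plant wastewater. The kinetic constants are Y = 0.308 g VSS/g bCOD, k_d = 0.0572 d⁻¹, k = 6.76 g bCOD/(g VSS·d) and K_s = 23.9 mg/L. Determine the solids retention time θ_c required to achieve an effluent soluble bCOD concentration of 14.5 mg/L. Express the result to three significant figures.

At the target effluent, Y k S/(K_s+S) = 0.308×6.76×14.5/38.40 = 0.7862 d⁻¹.
Then 1/θ_c = μ − k_d = 0.7862 − 0.0572 = 0.7290 d⁻¹, giving θ_c = 1.372 d.

θ_c ≈ 1.37 d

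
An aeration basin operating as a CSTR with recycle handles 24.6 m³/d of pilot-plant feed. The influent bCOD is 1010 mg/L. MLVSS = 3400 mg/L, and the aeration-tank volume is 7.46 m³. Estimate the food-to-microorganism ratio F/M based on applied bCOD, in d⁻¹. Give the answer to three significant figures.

F/M ≈ 0.980 d⁻¹

F/M = Q·S₀ / (V·X) = 24.6 × 1010 / (7.460 × 3400) = 0.9796 g bCOD·(g VSS·d)⁻¹.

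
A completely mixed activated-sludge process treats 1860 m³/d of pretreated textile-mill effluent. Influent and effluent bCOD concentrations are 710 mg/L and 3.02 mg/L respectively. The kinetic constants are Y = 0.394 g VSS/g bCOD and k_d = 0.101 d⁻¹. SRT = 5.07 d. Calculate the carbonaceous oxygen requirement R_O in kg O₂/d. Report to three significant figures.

R_O ≈ 828 kg O₂/d

The observed yield is Y_obs = Y/(1 + k_d·θ_c) = 0.394 / (1 + 0.101 × 5.07) = 0.394 / 1.512 = 0.2606 g VSS per g bCOD removed.
Substrate removed = Q·(S₀ − S) = 1860 m³/d × (710 − 3.02) g/m³ = 1.31×10^6 g/d = 1315 kg/d.
Biomass synthesised: P_X = Y_obs × 1315 = 342.6 kg VSS/d.
R_O = Q·ΔS − 1.42 P_X = 1315 − 486.6 = 828.4 kg O₂/d.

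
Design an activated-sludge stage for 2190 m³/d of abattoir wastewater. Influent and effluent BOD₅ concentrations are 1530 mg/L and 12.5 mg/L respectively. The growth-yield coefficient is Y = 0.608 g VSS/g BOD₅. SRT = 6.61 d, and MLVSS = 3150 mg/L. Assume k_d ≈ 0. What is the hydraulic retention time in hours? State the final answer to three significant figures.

τ ≈ 46.5 h

Biomass mass balance (decay neglected): V·X = Y·Q·(S₀ − S)·θ_c, so V = 0.608 × 2190 × (1530 − 12.5) × 6.61 / 3150 = 4240 m³.
Hydraulic retention time τ = V/Q = 4240 / 2190 = 1.936 d = 46.47 h.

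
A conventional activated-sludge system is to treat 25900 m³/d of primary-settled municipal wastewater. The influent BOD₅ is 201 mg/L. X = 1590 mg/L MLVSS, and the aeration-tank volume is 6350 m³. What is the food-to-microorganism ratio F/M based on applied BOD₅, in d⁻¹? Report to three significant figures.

F/M = Q·S₀ / (V·X) = 25900 × 201 / (6350 × 1590) = 0.5156 g BOD₅·(g VSS·d)⁻¹.

F/M ≈ 0.516 d⁻¹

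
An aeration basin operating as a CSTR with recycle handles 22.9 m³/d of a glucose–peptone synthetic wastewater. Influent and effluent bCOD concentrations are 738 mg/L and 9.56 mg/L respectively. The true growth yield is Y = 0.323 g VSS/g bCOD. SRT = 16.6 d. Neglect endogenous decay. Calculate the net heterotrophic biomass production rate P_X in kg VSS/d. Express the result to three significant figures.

P_X ≈ 5.39 kg VSS/d

With endogenous decay neglected, the observed yield equals the true yield: Y_obs = Y = 0.323 g VSS/g bCOD.
Mass of bCOD removed per day: Q(S₀ − S) = 22.9 × 728.4 g/m³ = 16.68 kg/d.
Net biomass production P_X = Y_obs × Q·(S₀ − S) = 0.3230 × 16.68 = 5.388 kg VSS/d.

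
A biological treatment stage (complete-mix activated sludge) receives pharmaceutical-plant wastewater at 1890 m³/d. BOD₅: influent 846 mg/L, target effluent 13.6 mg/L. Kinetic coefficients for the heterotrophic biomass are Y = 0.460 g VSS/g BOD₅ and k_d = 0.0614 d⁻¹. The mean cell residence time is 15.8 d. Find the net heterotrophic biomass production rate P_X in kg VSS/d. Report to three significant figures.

The observed yield is Y_obs = Y/(1 + k_d·θ_c) = 0.460 / (1 + 0.0614 × 15.8) = 0.460 / 1.970 = 0.2335 g VSS per g BOD₅ removed.
Mass of BOD₅ removed per day: Q(S₀ − S) = 1890 × 832.4 g/m³ = 1573 kg/d.
P_X = Y_obs · Q(S₀ − S) = 0.2335 × 1573 = 367.3 kg VSS/d.

P_X ≈ 367 kg VSS/d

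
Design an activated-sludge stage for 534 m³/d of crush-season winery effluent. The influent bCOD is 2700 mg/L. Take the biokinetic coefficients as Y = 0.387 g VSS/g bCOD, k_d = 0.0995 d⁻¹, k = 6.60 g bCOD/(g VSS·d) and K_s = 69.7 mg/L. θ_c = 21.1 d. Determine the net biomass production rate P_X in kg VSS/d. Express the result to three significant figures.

P_X ≈ 180 kg VSS/d

For a completely mixed reactor with recycle the Lawrence–McCarty relation gives S = K_s·(1 + k_d·θ_c) / [θ_c·(Y·k − k_d) − 1] = 69.7 × (1 + 0.0995 × 21.1) / [21.1 × (0.387 × 6.60 − 0.0995) − 1] = 216.0 / 50.79 = 4.253 mg/L.
Correct the yield for decay: Y_obs = Y/(1 + k_d θ_c) = 0.387 / (1 + 0.0995 × 21.1) = 0.387 / 3.099 = 0.1249.
Substrate removed = Q·(S₀ − S) = 534 m³/d × (2700 − 4.25) g/m³ = 1.44×10^6 g/d = 1440 kg/d.
So the net sludge growth is P_X = 0.1249 × 1440 = 179.7 kg VSS/d.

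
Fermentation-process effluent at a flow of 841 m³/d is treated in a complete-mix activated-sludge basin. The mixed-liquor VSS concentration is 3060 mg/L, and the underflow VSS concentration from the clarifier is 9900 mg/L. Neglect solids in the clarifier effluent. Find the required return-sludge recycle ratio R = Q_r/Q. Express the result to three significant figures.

Mass balance around the secondary clarifier (neglecting effluent solids): R = X / (X_r − X) = 3060 / (9900 − 3060) = 0.4474.

R ≈ 0.447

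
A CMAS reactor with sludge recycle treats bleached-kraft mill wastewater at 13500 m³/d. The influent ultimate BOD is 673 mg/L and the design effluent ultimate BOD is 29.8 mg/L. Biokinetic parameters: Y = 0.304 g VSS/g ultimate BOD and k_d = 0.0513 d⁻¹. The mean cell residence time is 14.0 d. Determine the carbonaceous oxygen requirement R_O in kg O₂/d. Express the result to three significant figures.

Correct the yield for decay: Y_obs = Y/(1 + k_d θ_c) = 0.304 / (1 + 0.0513 × 14.0) = 0.304 / 1.718 = 0.1769.
ΔS = 673 − 29.8 = 643.2 mg/L, so the substrate removal rate is 13500 × 643.2/1000 = 8683 kg ultimate BOD/d.
P_X = Y_obs·Q·(S₀ − S) = 0.1769 × 8683 = 1536 kg VSS/d.
R_O = Q·(S₀ − S) − 1.42·P_X = 8683 − 1.42 × 1536 = 6502 kg O₂/d.

R_O ≈ 6500 kg O₂/d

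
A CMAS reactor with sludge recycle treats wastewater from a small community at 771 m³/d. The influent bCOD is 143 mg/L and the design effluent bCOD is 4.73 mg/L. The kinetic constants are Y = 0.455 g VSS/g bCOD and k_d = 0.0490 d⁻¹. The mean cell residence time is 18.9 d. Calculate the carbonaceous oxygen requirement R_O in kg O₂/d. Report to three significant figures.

The observed yield is Y_obs = Y/(1 + k_d·θ_c) = 0.455 / (1 + 0.0490 × 18.9) = 0.455 / 1.926 = 0.2362 g VSS per g bCOD removed.
Substrate removed = Q·(S₀ − S) = 771 m³/d × (143 − 4.73) g/m³ = 1.07×10^5 g/d = 106.6 kg/d.
Net sludge production P_X = 0.2362 × 106.6 = 25.18 kg VSS/d.
R_O = Q·(S₀ − S) − 1.42·P_X = 106.6 − 1.42 × 25.18 = 70.85 kg O₂/d.

R_O ≈ 70.8 kg O₂/d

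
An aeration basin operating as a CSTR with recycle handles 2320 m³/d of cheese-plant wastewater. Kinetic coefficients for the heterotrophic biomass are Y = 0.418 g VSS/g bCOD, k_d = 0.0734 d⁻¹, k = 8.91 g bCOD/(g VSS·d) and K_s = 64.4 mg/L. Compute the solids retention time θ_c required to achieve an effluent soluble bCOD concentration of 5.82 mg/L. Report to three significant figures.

At the target effluent, Y k S/(K_s+S) = 0.418×8.91×5.82/70.22 = 0.3087 d⁻¹.
1/θ_c = 0.3087 − 0.0734 = 0.2353 d⁻¹, so θ_c = 4.250 d.

θ_c ≈ 4.25 d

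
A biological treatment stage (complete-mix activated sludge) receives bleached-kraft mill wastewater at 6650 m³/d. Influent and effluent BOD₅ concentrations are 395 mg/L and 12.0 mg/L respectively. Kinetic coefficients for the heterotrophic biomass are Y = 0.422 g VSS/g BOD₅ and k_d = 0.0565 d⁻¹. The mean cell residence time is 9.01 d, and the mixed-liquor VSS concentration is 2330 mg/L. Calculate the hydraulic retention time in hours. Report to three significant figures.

τ ≈ 9.94 h

Steady-state biomass mass balance: V·X·(1 + k_d·θ_c) = Y·Q·(S₀ − S)·θ_c, so V = 0.422 × 6650 × (395 − 12.0) × 9.01 / [2330 × (1 + 0.0565 × 9.01)] = 9.68×10^6 / 3516 = 2754 m³.
Hydraulic retention time τ = V/Q = 2754 / 6650 = 0.4142 d = 9.940 h.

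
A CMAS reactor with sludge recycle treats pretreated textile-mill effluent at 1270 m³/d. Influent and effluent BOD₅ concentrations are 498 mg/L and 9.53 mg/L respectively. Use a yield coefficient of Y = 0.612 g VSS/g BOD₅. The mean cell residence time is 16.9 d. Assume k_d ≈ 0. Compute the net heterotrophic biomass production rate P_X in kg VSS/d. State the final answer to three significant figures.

No decay correction is needed, so Y_obs = Y = 0.612.
Mass of BOD₅ removed per day: Q(S₀ − S) = 1270 × 488.5 g/m³ = 620.4 kg/d.
Biomass produced: P_X = Y_obs·Q·ΔS = 0.6120 × 620.4 ≈ 379.7 kg VSS/d.

P_X ≈ 380 kg VSS/d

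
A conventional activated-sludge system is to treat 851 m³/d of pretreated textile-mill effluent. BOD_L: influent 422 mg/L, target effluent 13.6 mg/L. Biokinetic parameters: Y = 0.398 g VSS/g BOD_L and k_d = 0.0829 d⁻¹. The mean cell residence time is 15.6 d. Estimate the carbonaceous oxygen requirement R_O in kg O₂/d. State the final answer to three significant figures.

Observed yield with endogenous decay: Y_obs = Y / (1 + k_d·θ_c) = 0.398 / (1 + 0.0829 × 15.6) = 0.398 / 2.293 = 0.1736 g VSS/g BOD_L.
Substrate removed = Q·(S₀ − S) = 851 m³/d × (422 − 13.6) g/m³ = 3.48×10^5 g/d = 347.5 kg/d.
Biomass synthesised: P_X = Y_obs × 347.5 = 60.32 kg VSS/d.
R_O = Q·(S₀ − S) − 1.42·P_X = 347.5 − 1.42 × 60.32 = 261.9 kg O₂/d.

R_O ≈ 262 kg O₂/d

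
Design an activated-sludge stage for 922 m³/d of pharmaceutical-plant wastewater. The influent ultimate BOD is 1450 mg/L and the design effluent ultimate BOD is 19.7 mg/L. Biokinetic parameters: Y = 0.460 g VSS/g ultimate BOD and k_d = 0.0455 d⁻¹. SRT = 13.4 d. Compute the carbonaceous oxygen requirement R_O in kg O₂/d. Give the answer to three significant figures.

Observed yield with endogenous decay: Y_obs = Y / (1 + k_d·θ_c) = 0.460 / (1 + 0.0455 × 13.4) = 0.460 / 1.610 = 0.2858 g VSS/g ultimate BOD.
Q·(S₀ − S) = 922 × (1450 − 19.7) × 10⁻³ = 1319 kg/d removed.
P_X = Y_obs·Q·(S₀ − S) = 0.2858 × 1319 = 376.9 kg VSS/d.
R_O = Q·(S₀ − S) − 1.42·P_X = 1319 − 1.42 × 376.9 = 783.6 kg O₂/d.

R_O ≈ 784 kg O₂/d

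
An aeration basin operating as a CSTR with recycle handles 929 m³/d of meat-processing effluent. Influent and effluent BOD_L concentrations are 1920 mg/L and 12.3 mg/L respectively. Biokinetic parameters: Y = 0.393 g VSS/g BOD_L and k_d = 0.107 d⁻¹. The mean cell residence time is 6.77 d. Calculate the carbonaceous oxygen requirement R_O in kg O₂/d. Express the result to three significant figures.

Correct the yield for decay: Y_obs = Y/(1 + k_d θ_c) = 0.393 / (1 + 0.107 × 6.77) = 0.393 / 1.724 = 0.2279.
Q·(S₀ − S) = 929 × (1920 − 12.3) × 10⁻³ = 1772 kg/d removed.
P_X = Y_obs·Q·(S₀ − S) = 0.2279 × 1772 = 403.9 kg VSS/d.
Carbonaceous O₂ demand = substrate oxidised − cell-mass equivalent = 1772 − 1.42 × 403.9 = 1199 kg O₂/d.

R_O ≈ 1200 kg O₂/d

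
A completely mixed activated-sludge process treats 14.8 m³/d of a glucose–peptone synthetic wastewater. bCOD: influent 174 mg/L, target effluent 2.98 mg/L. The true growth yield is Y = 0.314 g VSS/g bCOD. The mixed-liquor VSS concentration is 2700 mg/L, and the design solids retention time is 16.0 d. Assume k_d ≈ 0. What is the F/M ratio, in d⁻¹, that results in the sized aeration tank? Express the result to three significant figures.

Biomass mass balance (decay neglected): V·X = Y·Q·(S₀ − S)·θ_c, so V = 0.314 × 14.8 × (174 − 2.98) × 16.0 / 2700 = 4.710 m³.
Food-to-microorganism ratio F/M = Q S₀ / (V X) = 14.8 × 174 / (4.710 × 2700) = 0.2025 d⁻¹.

F/M ≈ 0.203 d⁻¹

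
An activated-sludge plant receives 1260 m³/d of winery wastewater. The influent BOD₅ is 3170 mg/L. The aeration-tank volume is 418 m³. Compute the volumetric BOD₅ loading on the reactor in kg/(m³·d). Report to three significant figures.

L_v ≈ 9.56 kg BOD₅/(m³·d)

L_v = Q S₀ / V = 1260 × 3170 × 10⁻³ / 418.0 = 9.556 kg/(m³·d).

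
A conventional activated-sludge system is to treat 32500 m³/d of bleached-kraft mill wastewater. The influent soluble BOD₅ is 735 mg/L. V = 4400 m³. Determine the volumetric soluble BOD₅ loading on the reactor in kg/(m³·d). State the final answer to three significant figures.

L_v ≈ 5.43 kg soluble BOD₅/(m³·d)

Applied soluble BOD₅ load per unit volume = Q·S₀/V = (32500 × 735/1000)/4400 = 5.429 kg soluble BOD₅·m⁻³·d⁻¹.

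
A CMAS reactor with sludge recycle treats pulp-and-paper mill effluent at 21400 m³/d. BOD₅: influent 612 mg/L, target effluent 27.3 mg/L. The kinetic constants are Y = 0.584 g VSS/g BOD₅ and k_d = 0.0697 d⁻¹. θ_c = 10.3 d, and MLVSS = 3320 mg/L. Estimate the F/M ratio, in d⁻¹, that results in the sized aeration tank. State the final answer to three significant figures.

Rearranging the biomass balance for a CMAS with decay, V = Y·Q·ΔS·θ_c / [X·(1+k_d θ_c)] = 0.584 × 21400 × (612 − 27.3) × 10.3 / [3320 × (1 + 0.0697 × 10.3)] = 7.53×10^7 / 5703 = 13196 m³.
F/M = Q·S₀ / (V·X) = 21400 × 612 / (13196 × 3320) = 0.2989 g BOD₅·(g VSS·d)⁻¹.

F/M ≈ 0.299 d⁻¹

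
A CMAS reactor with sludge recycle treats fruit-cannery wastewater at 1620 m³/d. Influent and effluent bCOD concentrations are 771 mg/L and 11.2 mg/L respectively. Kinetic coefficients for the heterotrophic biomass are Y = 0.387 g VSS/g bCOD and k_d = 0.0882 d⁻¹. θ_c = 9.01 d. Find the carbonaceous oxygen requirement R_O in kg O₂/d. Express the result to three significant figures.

The observed yield is Y_obs = Y/(1 + k_d·θ_c) = 0.387 / (1 + 0.0882 × 9.01) = 0.387 / 1.795 = 0.2156 g VSS per g bCOD removed.
Mass of bCOD removed per day: Q(S₀ − S) = 1620 × 759.8 g/m³ = 1231 kg/d.
P_X = Y_obs·Q·(S₀ − S) = 0.2156 × 1231 = 265.4 kg VSS/d.
Carbonaceous O₂ demand = substrate oxidised − cell-mass equivalent = 1231 − 1.42 × 265.4 = 854.0 kg O₂/d.

R_O ≈ 854 kg O₂/d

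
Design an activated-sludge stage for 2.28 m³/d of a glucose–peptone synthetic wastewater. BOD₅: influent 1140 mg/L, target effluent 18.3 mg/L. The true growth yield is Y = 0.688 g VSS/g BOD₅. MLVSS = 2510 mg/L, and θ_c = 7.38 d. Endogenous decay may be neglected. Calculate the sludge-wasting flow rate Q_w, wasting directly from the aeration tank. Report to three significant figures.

Q_w ≈ 0.701 m³/d

Biomass mass balance (decay neglected): V·X = Y·Q·(S₀ − S)·θ_c, so V = 0.688 × 2.28 × (1140 − 18.3) × 7.38 / 2510 = 5.173 m³.
Wasting from the aeration tank: Q_w = V / θ_c = 5.173 / 7.38 = 0.7010 m³/d.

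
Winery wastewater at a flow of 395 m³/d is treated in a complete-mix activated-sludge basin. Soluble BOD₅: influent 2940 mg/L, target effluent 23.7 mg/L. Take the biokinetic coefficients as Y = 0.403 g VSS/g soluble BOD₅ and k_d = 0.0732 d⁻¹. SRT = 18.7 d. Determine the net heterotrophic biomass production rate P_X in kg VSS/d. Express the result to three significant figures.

Correct the yield for decay: Y_obs = Y/(1 + k_d θ_c) = 0.403 / (1 + 0.0732 × 18.7) = 0.403 / 2.369 = 0.1701.
ΔS = 2940 − 23.7 = 2916 mg/L, so the substrate removal rate is 395 × 2916/1000 = 1152 kg soluble BOD₅/d.
Net biomass production P_X = Y_obs × Q·(S₀ − S) = 0.1701 × 1152 = 196.0 kg VSS/d.

P_X ≈ 196 kg VSS/d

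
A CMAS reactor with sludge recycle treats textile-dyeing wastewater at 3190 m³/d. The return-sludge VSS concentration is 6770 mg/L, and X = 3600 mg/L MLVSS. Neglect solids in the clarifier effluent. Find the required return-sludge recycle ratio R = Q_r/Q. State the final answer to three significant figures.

R ≈ 1.14

Mass balance around the secondary clarifier (neglecting effluent solids): R = X / (X_r − X) = 3600 / (6770 − 3600) = 1.136.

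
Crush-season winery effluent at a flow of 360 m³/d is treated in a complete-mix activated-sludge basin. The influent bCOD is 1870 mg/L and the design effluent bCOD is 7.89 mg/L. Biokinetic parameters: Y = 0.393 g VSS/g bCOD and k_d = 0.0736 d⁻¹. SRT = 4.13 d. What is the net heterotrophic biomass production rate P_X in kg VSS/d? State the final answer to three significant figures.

P_X ≈ 202 kg VSS/d

The observed yield is Y_obs = Y/(1 + k_d·θ_c) = 0.393 / (1 + 0.0736 × 4.13) = 0.393 / 1.304 = 0.3014 g VSS per g bCOD removed.
Substrate removed = Q·(S₀ − S) = 360 m³/d × (1870 − 7.89) g/m³ = 6.7×10^5 g/d = 670.4 kg/d.
Biomass produced: P_X = Y_obs·Q·ΔS = 0.3014 × 670.4 ≈ 202.0 kg VSS/d.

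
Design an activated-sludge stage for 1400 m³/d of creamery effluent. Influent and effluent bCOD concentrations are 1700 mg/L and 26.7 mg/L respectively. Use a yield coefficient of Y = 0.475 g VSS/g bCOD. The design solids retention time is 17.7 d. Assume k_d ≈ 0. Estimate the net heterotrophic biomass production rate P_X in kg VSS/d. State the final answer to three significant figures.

With endogenous decay neglected, the observed yield equals the true yield: Y_obs = Y = 0.475 g VSS/g bCOD.
Q·(S₀ − S) = 1400 × (1700 − 26.7) × 10⁻³ = 2343 kg/d removed.
P_X = Y_obs · Q(S₀ − S) = 0.4750 × 2343 = 1113 kg VSS/d.

P_X ≈ 1110 kg VSS/d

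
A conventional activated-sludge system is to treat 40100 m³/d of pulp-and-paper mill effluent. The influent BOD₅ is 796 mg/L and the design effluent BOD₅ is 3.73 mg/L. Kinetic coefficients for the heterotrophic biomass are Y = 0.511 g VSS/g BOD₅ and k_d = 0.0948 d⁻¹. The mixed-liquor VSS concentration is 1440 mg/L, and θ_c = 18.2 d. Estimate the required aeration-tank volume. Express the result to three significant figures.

V ≈ 75300 m³

From the SRT design equation V = Y Q (S₀−S) θ_c / [X (1 + k_d θ_c)] = 0.511 × 40100 × (796 − 3.73) × 18.2 / [1440 × (1 + 0.0948 × 18.2)] = 2.95×10^8 / 3925 = 75288 m³.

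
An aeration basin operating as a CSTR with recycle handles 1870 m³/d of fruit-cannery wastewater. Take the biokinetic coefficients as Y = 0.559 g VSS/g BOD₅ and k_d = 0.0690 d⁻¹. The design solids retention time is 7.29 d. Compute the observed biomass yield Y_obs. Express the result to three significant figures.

Y_obs ≈ 0.372 g VSS/g BOD₅

Observed yield with endogenous decay: Y_obs = Y / (1 + k_d·θ_c) = 0.559 / (1 + 0.0690 × 7.29) = 0.559 / 1.503 = 0.3719 g VSS/g BOD₅.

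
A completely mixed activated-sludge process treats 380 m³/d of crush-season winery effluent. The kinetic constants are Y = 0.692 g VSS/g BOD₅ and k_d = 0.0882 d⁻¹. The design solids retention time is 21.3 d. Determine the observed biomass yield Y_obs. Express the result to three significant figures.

Y_obs = Y / (1 + k_d θ_c) = 0.692 / (1 + 0.0882 × 21.3) = 0.692 / 2.879 = 0.2404.

Y_obs ≈ 0.240 g VSS/g BOD₅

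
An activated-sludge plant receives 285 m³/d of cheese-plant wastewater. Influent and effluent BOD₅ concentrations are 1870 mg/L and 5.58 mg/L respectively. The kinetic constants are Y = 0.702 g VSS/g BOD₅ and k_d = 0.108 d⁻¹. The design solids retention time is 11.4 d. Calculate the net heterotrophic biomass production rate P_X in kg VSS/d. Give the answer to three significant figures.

Correct the yield for decay: Y_obs = Y/(1 + k_d θ_c) = 0.702 / (1 + 0.108 × 11.4) = 0.702 / 2.231 = 0.3146.
ΔS = 1870 − 5.58 = 1864 mg/L, so the substrate removal rate is 285 × 1864/1000 = 531.4 kg BOD₅/d.
So the net sludge growth is P_X = 0.3146 × 531.4 = 167.2 kg VSS/d.

P_X ≈ 167 kg VSS/d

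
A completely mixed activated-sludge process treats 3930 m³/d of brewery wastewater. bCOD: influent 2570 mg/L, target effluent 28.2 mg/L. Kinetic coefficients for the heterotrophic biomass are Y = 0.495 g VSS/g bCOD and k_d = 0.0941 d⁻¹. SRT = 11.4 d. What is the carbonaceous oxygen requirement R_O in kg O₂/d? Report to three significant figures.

R_O ≈ 6600 kg O₂/d

Correct the yield for decay: Y_obs = Y/(1 + k_d θ_c) = 0.495 / (1 + 0.0941 × 11.4) = 0.495 / 2.073 = 0.2388.
Q·(S₀ − S) = 3930 × (2570 − 28.2) × 10⁻³ = 9989 kg/d removed.
Net sludge production P_X = 0.2388 × 9989 = 2386 kg VSS/d.
R_O = Q·ΔS − 1.42 P_X = 9989 − 3388 = 6602 kg O₂/d.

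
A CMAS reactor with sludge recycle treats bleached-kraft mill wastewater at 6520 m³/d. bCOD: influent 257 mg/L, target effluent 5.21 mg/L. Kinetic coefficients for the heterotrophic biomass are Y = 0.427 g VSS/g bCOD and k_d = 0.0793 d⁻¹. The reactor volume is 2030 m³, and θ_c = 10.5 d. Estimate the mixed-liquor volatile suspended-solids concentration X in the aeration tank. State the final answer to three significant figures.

X ≈ 1980 mg/L

From V·X·(1 + k_d·θ_c) = Y·Q·(S₀ − S)·θ_c: X = 0.427 × 6520 × (257 − 5.21) × 10.5 / [2030 × (1 + 0.0793 × 10.5)] = 1978 mg/L.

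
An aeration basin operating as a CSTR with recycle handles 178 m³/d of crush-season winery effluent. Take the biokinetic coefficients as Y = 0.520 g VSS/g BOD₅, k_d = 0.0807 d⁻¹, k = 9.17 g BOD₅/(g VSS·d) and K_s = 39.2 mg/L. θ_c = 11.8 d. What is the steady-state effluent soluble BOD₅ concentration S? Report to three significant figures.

S ≈ 1.41 mg/L

From the Monod/SRT balance for a CMAS, S = K_s·(1+k_d θ_c)/[θ_c·(Y k − k_d) − 1] = 39.2 × (1 + 0.0807 × 11.8) / [11.8 × (0.520 × 9.17 − 0.0807) − 1] = 76.53 / 54.31 = 1.409 mg/L.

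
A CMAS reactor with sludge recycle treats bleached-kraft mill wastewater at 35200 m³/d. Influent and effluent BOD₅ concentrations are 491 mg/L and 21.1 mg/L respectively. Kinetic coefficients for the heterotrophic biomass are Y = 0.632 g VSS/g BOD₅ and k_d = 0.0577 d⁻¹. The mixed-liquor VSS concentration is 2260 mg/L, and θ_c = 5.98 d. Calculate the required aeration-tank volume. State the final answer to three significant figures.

V ≈ 20600 m³

From the SRT design equation V = Y Q (S₀−S) θ_c / [X (1 + k_d θ_c)] = 0.632 × 35200 × (491 − 21.1) × 5.98 / [2260 × (1 + 0.0577 × 5.98)] = 6.25×10^7 / 3040 = 20565 m³.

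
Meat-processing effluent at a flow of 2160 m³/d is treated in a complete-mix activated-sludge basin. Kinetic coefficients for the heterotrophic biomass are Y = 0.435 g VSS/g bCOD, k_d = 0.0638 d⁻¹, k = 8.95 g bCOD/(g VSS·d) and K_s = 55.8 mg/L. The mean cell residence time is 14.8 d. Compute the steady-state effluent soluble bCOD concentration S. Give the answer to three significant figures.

For a completely mixed reactor with recycle the Lawrence–McCarty relation gives S = K_s·(1 + k_d·θ_c) / [θ_c·(Y·k − k_d) − 1] = 55.8 × (1 + 0.0638 × 14.8) / [14.8 × (0.435 × 8.95 − 0.0638) − 1] = 108.5 / 55.68 = 1.949 mg/L.

S ≈ 1.95 mg/L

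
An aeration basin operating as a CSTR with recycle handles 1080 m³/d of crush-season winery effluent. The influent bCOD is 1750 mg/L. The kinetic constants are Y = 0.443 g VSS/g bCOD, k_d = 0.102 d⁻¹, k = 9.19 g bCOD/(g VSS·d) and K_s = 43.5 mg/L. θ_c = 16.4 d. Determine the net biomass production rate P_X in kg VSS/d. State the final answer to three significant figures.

P_X ≈ 313 kg VSS/d

From the Monod/SRT balance for a CMAS, S = K_s·(1+k_d θ_c)/[θ_c·(Y k − k_d) − 1] = 43.5 × (1 + 0.102 × 16.4) / [16.4 × (0.443 × 9.19 − 0.102) − 1] = 116.3 / 64.09 = 1.814 mg/L.
Y_obs = Y / (1 + k_d θ_c) = 0.443 / (1 + 0.102 × 16.4) = 0.443 / 2.673 = 0.1657.
Substrate removed = Q·(S₀ − S) = 1080 m³/d × (1750 − 1.81) g/m³ = 1.89×10^6 g/d = 1888 kg/d.
Biomass produced: P_X = Y_obs·Q·ΔS = 0.1657 × 1888 ≈ 312.9 kg VSS/d.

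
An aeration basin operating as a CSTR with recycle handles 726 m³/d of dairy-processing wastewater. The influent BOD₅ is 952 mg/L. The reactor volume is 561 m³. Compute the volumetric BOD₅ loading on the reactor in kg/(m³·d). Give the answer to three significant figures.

Volumetric loading L_v = Q·S₀ / V = 726 × 952 g/m³ / 561.0 m³ = 1232 g/(m³·d) = 1.232 kg BOD₅/(m³·d).

L_v ≈ 1.23 kg BOD₅/(m³·d)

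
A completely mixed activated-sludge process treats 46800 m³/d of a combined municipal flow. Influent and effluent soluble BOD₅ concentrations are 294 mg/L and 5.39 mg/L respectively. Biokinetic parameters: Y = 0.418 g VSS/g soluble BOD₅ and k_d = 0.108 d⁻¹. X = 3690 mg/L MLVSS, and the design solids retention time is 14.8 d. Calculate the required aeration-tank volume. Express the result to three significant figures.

Rearranging the biomass balance for a CMAS with decay, V = Y·Q·ΔS·θ_c / [X·(1+k_d θ_c)] = 0.418 × 46800 × (294 − 5.39) × 14.8 / [3690 × (1 + 0.108 × 14.8)] = 8.36×10^7 / 9588 = 8715 m³.

V ≈ 8710 m³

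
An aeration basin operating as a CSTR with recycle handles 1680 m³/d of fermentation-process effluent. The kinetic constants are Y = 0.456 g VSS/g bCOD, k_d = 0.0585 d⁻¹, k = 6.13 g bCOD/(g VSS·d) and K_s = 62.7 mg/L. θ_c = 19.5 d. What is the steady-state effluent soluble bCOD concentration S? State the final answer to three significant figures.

From the Monod/SRT balance for a CMAS, S = K_s·(1+k_d θ_c)/[θ_c·(Y k − k_d) − 1] = 62.7 × (1 + 0.0585 × 19.5) / [19.5 × (0.456 × 6.13 − 0.0585) − 1] = 134.2 / 52.37 = 2.563 mg/L.

S ≈ 2.56 mg/L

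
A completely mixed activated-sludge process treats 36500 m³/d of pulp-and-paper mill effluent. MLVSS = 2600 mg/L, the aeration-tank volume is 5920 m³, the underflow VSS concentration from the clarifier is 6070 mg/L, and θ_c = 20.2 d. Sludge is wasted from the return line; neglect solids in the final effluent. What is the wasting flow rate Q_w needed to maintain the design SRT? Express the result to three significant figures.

Wasting from the return line (neglecting effluent solids): Q_w = V·X / (θ_c·X_r) = 5920 × 2600 / (20.2 × 6070) = 125.5 m³/d.

Q_w ≈ 126 m³/d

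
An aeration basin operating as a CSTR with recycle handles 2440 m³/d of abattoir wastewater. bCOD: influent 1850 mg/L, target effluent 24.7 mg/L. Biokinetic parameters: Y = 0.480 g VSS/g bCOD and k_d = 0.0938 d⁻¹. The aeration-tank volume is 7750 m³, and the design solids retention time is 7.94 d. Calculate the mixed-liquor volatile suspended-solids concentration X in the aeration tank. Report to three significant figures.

Solving the biomass balance for X: X = Y Q (S₀−S) θ_c / [V (1+k_d θ_c)] = 0.480 × 2440 × (1850 − 24.7) × 7.94 / [7750 × (1 + 0.0938 × 7.94)] = 1255 mg/L.

X ≈ 1260 mg/L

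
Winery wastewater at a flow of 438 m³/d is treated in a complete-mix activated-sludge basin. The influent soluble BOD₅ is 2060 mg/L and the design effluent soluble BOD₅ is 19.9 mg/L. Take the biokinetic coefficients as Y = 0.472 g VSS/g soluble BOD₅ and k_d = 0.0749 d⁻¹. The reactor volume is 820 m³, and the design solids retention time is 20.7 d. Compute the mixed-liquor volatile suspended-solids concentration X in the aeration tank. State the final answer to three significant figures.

X ≈ 4170 mg/L

From V·X·(1 + k_d·θ_c) = Y·Q·(S₀ − S)·θ_c: X = 0.472 × 438 × (2060 − 19.9) × 20.7 / [820 × (1 + 0.0749 × 20.7)] = 4175 mg/L.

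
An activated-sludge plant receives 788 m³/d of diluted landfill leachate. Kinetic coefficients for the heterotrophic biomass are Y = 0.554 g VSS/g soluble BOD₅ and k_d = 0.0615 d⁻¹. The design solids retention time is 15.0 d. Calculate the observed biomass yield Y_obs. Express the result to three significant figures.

Correct the yield for decay: Y_obs = Y/(1 + k_d θ_c) = 0.554 / (1 + 0.0615 × 15.0) = 0.554 / 1.922 = 0.2882.

Y_obs ≈ 0.288 g VSS/g soluble BOD₅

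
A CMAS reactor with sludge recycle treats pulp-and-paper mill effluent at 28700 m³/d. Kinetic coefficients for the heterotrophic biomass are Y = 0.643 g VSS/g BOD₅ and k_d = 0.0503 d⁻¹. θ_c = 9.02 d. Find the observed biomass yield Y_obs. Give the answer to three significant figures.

The observed yield is Y_obs = Y/(1 + k_d·θ_c) = 0.643 / (1 + 0.0503 × 9.02) = 0.643 / 1.454 = 0.4423 g VSS per g BOD₅ removed.

Y_obs ≈ 0.442 g VSS/g BOD₅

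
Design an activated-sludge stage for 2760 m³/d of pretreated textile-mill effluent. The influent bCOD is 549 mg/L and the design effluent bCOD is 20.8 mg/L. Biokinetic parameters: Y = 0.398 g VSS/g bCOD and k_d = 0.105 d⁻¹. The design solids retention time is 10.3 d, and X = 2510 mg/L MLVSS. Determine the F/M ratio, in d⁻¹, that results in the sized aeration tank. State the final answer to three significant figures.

From the SRT design equation V = Y Q (S₀−S) θ_c / [X (1 + k_d θ_c)] = 0.398 × 2760 × (549 − 20.8) × 10.3 / [2510 × (1 + 0.105 × 10.3)] = 5.98×10^6 / 5225 = 1144 m³.
F/M = applied load / biomass = Q·S₀/(V·X) = 2760 × 549 / (1144 × 2510) = 0.5278 d⁻¹.

F/M ≈ 0.528 d⁻¹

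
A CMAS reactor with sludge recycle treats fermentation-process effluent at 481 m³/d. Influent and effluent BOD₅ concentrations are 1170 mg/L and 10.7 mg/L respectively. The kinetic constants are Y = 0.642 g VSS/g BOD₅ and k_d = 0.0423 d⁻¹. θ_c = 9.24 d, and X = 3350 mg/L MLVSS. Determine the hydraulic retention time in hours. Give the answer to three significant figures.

Rearranging the biomass balance for a CMAS with decay, V = Y·Q·ΔS·θ_c / [X·(1+k_d θ_c)] = 0.642 × 481 × (1170 − 10.7) × 9.24 / [3350 × (1 + 0.0423 × 9.24)] = 3.31×10^6 / 4659 = 709.9 m³.
HRT = V/Q = 709.9 m³ / 481 m³·d⁻¹ = 1.476 d × 24 = 35.42 h.

τ ≈ 35.4 h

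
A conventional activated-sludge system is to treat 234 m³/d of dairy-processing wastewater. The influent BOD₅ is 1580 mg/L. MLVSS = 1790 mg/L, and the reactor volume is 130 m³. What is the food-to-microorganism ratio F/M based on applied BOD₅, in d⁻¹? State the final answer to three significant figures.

Food-to-microorganism ratio F/M = Q S₀ / (V X) = 234 × 1580 / (130.0 × 1790) = 1.589 d⁻¹.

F/M ≈ 1.59 d⁻¹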